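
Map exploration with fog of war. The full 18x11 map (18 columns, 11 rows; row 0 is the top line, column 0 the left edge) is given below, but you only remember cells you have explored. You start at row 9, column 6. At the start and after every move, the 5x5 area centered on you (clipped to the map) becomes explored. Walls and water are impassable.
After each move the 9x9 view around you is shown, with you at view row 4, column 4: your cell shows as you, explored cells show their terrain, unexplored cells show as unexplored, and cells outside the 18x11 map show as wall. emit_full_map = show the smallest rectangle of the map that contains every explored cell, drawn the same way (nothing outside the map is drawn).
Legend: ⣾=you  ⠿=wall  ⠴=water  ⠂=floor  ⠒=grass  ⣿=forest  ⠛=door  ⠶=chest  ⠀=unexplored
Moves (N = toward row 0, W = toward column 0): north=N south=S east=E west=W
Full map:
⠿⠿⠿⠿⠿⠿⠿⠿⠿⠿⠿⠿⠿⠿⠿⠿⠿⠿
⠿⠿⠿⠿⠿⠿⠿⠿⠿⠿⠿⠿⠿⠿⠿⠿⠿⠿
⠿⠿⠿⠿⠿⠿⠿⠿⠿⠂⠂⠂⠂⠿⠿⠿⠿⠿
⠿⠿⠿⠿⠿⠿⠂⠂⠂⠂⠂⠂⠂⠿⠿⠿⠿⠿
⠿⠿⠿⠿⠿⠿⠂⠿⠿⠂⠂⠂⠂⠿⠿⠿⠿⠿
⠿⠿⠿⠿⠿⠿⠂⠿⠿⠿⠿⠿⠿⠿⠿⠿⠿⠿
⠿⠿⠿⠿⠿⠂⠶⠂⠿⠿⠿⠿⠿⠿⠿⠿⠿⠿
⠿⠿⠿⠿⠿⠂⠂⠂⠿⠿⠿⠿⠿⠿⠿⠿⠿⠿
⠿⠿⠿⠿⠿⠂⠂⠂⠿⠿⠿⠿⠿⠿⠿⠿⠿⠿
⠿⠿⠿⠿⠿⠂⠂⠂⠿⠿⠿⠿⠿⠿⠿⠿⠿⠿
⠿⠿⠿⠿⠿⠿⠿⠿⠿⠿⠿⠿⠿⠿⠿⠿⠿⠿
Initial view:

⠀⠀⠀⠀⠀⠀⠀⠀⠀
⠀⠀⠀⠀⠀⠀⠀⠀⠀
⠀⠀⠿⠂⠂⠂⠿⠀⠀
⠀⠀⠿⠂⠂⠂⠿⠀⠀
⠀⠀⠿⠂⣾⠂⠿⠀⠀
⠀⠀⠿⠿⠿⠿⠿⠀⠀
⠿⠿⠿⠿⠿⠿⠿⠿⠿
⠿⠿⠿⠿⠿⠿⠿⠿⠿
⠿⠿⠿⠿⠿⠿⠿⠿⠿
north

⠀⠀⠀⠀⠀⠀⠀⠀⠀
⠀⠀⠀⠀⠀⠀⠀⠀⠀
⠀⠀⠿⠂⠶⠂⠿⠀⠀
⠀⠀⠿⠂⠂⠂⠿⠀⠀
⠀⠀⠿⠂⣾⠂⠿⠀⠀
⠀⠀⠿⠂⠂⠂⠿⠀⠀
⠀⠀⠿⠿⠿⠿⠿⠀⠀
⠿⠿⠿⠿⠿⠿⠿⠿⠿
⠿⠿⠿⠿⠿⠿⠿⠿⠿

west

⠀⠀⠀⠀⠀⠀⠀⠀⠀
⠀⠀⠀⠀⠀⠀⠀⠀⠀
⠀⠀⠿⠿⠂⠶⠂⠿⠀
⠀⠀⠿⠿⠂⠂⠂⠿⠀
⠀⠀⠿⠿⣾⠂⠂⠿⠀
⠀⠀⠿⠿⠂⠂⠂⠿⠀
⠀⠀⠿⠿⠿⠿⠿⠿⠀
⠿⠿⠿⠿⠿⠿⠿⠿⠿
⠿⠿⠿⠿⠿⠿⠿⠿⠿

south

⠀⠀⠀⠀⠀⠀⠀⠀⠀
⠀⠀⠿⠿⠂⠶⠂⠿⠀
⠀⠀⠿⠿⠂⠂⠂⠿⠀
⠀⠀⠿⠿⠂⠂⠂⠿⠀
⠀⠀⠿⠿⣾⠂⠂⠿⠀
⠀⠀⠿⠿⠿⠿⠿⠿⠀
⠿⠿⠿⠿⠿⠿⠿⠿⠿
⠿⠿⠿⠿⠿⠿⠿⠿⠿
⠿⠿⠿⠿⠿⠿⠿⠿⠿

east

⠀⠀⠀⠀⠀⠀⠀⠀⠀
⠀⠿⠿⠂⠶⠂⠿⠀⠀
⠀⠿⠿⠂⠂⠂⠿⠀⠀
⠀⠿⠿⠂⠂⠂⠿⠀⠀
⠀⠿⠿⠂⣾⠂⠿⠀⠀
⠀⠿⠿⠿⠿⠿⠿⠀⠀
⠿⠿⠿⠿⠿⠿⠿⠿⠿
⠿⠿⠿⠿⠿⠿⠿⠿⠿
⠿⠿⠿⠿⠿⠿⠿⠿⠿

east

⠀⠀⠀⠀⠀⠀⠀⠀⠀
⠿⠿⠂⠶⠂⠿⠀⠀⠀
⠿⠿⠂⠂⠂⠿⠿⠀⠀
⠿⠿⠂⠂⠂⠿⠿⠀⠀
⠿⠿⠂⠂⣾⠿⠿⠀⠀
⠿⠿⠿⠿⠿⠿⠿⠀⠀
⠿⠿⠿⠿⠿⠿⠿⠿⠿
⠿⠿⠿⠿⠿⠿⠿⠿⠿
⠿⠿⠿⠿⠿⠿⠿⠿⠿

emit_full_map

⠿⠿⠂⠶⠂⠿⠀
⠿⠿⠂⠂⠂⠿⠿
⠿⠿⠂⠂⠂⠿⠿
⠿⠿⠂⠂⣾⠿⠿
⠿⠿⠿⠿⠿⠿⠿

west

⠀⠀⠀⠀⠀⠀⠀⠀⠀
⠀⠿⠿⠂⠶⠂⠿⠀⠀
⠀⠿⠿⠂⠂⠂⠿⠿⠀
⠀⠿⠿⠂⠂⠂⠿⠿⠀
⠀⠿⠿⠂⣾⠂⠿⠿⠀
⠀⠿⠿⠿⠿⠿⠿⠿⠀
⠿⠿⠿⠿⠿⠿⠿⠿⠿
⠿⠿⠿⠿⠿⠿⠿⠿⠿
⠿⠿⠿⠿⠿⠿⠿⠿⠿

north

⠀⠀⠀⠀⠀⠀⠀⠀⠀
⠀⠀⠀⠀⠀⠀⠀⠀⠀
⠀⠿⠿⠂⠶⠂⠿⠀⠀
⠀⠿⠿⠂⠂⠂⠿⠿⠀
⠀⠿⠿⠂⣾⠂⠿⠿⠀
⠀⠿⠿⠂⠂⠂⠿⠿⠀
⠀⠿⠿⠿⠿⠿⠿⠿⠀
⠿⠿⠿⠿⠿⠿⠿⠿⠿
⠿⠿⠿⠿⠿⠿⠿⠿⠿

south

⠀⠀⠀⠀⠀⠀⠀⠀⠀
⠀⠿⠿⠂⠶⠂⠿⠀⠀
⠀⠿⠿⠂⠂⠂⠿⠿⠀
⠀⠿⠿⠂⠂⠂⠿⠿⠀
⠀⠿⠿⠂⣾⠂⠿⠿⠀
⠀⠿⠿⠿⠿⠿⠿⠿⠀
⠿⠿⠿⠿⠿⠿⠿⠿⠿
⠿⠿⠿⠿⠿⠿⠿⠿⠿
⠿⠿⠿⠿⠿⠿⠿⠿⠿

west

⠀⠀⠀⠀⠀⠀⠀⠀⠀
⠀⠀⠿⠿⠂⠶⠂⠿⠀
⠀⠀⠿⠿⠂⠂⠂⠿⠿
⠀⠀⠿⠿⠂⠂⠂⠿⠿
⠀⠀⠿⠿⣾⠂⠂⠿⠿
⠀⠀⠿⠿⠿⠿⠿⠿⠿
⠿⠿⠿⠿⠿⠿⠿⠿⠿
⠿⠿⠿⠿⠿⠿⠿⠿⠿
⠿⠿⠿⠿⠿⠿⠿⠿⠿

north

⠀⠀⠀⠀⠀⠀⠀⠀⠀
⠀⠀⠀⠀⠀⠀⠀⠀⠀
⠀⠀⠿⠿⠂⠶⠂⠿⠀
⠀⠀⠿⠿⠂⠂⠂⠿⠿
⠀⠀⠿⠿⣾⠂⠂⠿⠿
⠀⠀⠿⠿⠂⠂⠂⠿⠿
⠀⠀⠿⠿⠿⠿⠿⠿⠿
⠿⠿⠿⠿⠿⠿⠿⠿⠿
⠿⠿⠿⠿⠿⠿⠿⠿⠿

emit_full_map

⠿⠿⠂⠶⠂⠿⠀
⠿⠿⠂⠂⠂⠿⠿
⠿⠿⣾⠂⠂⠿⠿
⠿⠿⠂⠂⠂⠿⠿
⠿⠿⠿⠿⠿⠿⠿

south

⠀⠀⠀⠀⠀⠀⠀⠀⠀
⠀⠀⠿⠿⠂⠶⠂⠿⠀
⠀⠀⠿⠿⠂⠂⠂⠿⠿
⠀⠀⠿⠿⠂⠂⠂⠿⠿
⠀⠀⠿⠿⣾⠂⠂⠿⠿
⠀⠀⠿⠿⠿⠿⠿⠿⠿
⠿⠿⠿⠿⠿⠿⠿⠿⠿
⠿⠿⠿⠿⠿⠿⠿⠿⠿
⠿⠿⠿⠿⠿⠿⠿⠿⠿

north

⠀⠀⠀⠀⠀⠀⠀⠀⠀
⠀⠀⠀⠀⠀⠀⠀⠀⠀
⠀⠀⠿⠿⠂⠶⠂⠿⠀
⠀⠀⠿⠿⠂⠂⠂⠿⠿
⠀⠀⠿⠿⣾⠂⠂⠿⠿
⠀⠀⠿⠿⠂⠂⠂⠿⠿
⠀⠀⠿⠿⠿⠿⠿⠿⠿
⠿⠿⠿⠿⠿⠿⠿⠿⠿
⠿⠿⠿⠿⠿⠿⠿⠿⠿


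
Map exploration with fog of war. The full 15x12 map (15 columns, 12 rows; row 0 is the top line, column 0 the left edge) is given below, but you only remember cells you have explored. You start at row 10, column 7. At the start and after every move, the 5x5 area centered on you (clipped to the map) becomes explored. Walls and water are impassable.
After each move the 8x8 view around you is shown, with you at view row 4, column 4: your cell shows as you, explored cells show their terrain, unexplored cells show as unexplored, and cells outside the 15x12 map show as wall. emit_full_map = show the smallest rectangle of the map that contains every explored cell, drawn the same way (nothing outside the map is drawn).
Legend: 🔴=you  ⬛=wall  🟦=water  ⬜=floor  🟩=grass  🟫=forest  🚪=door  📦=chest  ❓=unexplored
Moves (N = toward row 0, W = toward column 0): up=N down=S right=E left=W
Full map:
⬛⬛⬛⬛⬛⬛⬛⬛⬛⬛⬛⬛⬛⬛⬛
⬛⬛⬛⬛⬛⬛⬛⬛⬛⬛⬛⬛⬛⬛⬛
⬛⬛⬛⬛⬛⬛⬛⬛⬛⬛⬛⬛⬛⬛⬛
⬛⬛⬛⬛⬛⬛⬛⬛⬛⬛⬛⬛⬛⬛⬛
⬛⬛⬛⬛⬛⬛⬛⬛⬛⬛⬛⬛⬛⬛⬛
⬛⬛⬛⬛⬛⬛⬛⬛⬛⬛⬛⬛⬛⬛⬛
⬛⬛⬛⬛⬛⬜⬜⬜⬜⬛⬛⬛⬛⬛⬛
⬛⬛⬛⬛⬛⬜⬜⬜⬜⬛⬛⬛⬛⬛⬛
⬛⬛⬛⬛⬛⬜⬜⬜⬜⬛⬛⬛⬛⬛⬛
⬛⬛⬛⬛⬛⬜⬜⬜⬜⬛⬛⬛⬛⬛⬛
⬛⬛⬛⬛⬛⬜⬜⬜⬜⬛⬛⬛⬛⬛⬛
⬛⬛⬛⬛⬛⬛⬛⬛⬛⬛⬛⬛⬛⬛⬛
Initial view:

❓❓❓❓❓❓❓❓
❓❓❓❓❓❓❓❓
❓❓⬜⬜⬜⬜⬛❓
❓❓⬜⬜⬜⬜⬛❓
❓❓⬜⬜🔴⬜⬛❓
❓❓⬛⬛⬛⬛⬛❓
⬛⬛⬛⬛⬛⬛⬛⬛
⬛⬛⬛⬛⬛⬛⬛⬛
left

❓❓❓❓❓❓❓❓
❓❓❓❓❓❓❓❓
❓❓⬛⬜⬜⬜⬜⬛
❓❓⬛⬜⬜⬜⬜⬛
❓❓⬛⬜🔴⬜⬜⬛
❓❓⬛⬛⬛⬛⬛⬛
⬛⬛⬛⬛⬛⬛⬛⬛
⬛⬛⬛⬛⬛⬛⬛⬛

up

❓❓❓❓❓❓❓❓
❓❓❓❓❓❓❓❓
❓❓⬛⬜⬜⬜⬜❓
❓❓⬛⬜⬜⬜⬜⬛
❓❓⬛⬜🔴⬜⬜⬛
❓❓⬛⬜⬜⬜⬜⬛
❓❓⬛⬛⬛⬛⬛⬛
⬛⬛⬛⬛⬛⬛⬛⬛

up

❓❓❓❓❓❓❓❓
❓❓❓❓❓❓❓❓
❓❓⬛⬜⬜⬜⬜❓
❓❓⬛⬜⬜⬜⬜❓
❓❓⬛⬜🔴⬜⬜⬛
❓❓⬛⬜⬜⬜⬜⬛
❓❓⬛⬜⬜⬜⬜⬛
❓❓⬛⬛⬛⬛⬛⬛

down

❓❓❓❓❓❓❓❓
❓❓⬛⬜⬜⬜⬜❓
❓❓⬛⬜⬜⬜⬜❓
❓❓⬛⬜⬜⬜⬜⬛
❓❓⬛⬜🔴⬜⬜⬛
❓❓⬛⬜⬜⬜⬜⬛
❓❓⬛⬛⬛⬛⬛⬛
⬛⬛⬛⬛⬛⬛⬛⬛

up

❓❓❓❓❓❓❓❓
❓❓❓❓❓❓❓❓
❓❓⬛⬜⬜⬜⬜❓
❓❓⬛⬜⬜⬜⬜❓
❓❓⬛⬜🔴⬜⬜⬛
❓❓⬛⬜⬜⬜⬜⬛
❓❓⬛⬜⬜⬜⬜⬛
❓❓⬛⬛⬛⬛⬛⬛

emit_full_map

⬛⬜⬜⬜⬜❓
⬛⬜⬜⬜⬜❓
⬛⬜🔴⬜⬜⬛
⬛⬜⬜⬜⬜⬛
⬛⬜⬜⬜⬜⬛
⬛⬛⬛⬛⬛⬛

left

❓❓❓❓❓❓❓❓
❓❓❓❓❓❓❓❓
❓❓⬛⬛⬜⬜⬜⬜
❓❓⬛⬛⬜⬜⬜⬜
❓❓⬛⬛🔴⬜⬜⬜
❓❓⬛⬛⬜⬜⬜⬜
❓❓⬛⬛⬜⬜⬜⬜
❓❓❓⬛⬛⬛⬛⬛

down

❓❓❓❓❓❓❓❓
❓❓⬛⬛⬜⬜⬜⬜
❓❓⬛⬛⬜⬜⬜⬜
❓❓⬛⬛⬜⬜⬜⬜
❓❓⬛⬛🔴⬜⬜⬜
❓❓⬛⬛⬜⬜⬜⬜
❓❓⬛⬛⬛⬛⬛⬛
⬛⬛⬛⬛⬛⬛⬛⬛

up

❓❓❓❓❓❓❓❓
❓❓❓❓❓❓❓❓
❓❓⬛⬛⬜⬜⬜⬜
❓❓⬛⬛⬜⬜⬜⬜
❓❓⬛⬛🔴⬜⬜⬜
❓❓⬛⬛⬜⬜⬜⬜
❓❓⬛⬛⬜⬜⬜⬜
❓❓⬛⬛⬛⬛⬛⬛

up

❓❓❓❓❓❓❓❓
❓❓❓❓❓❓❓❓
❓❓⬛⬛⬛⬛⬛❓
❓❓⬛⬛⬜⬜⬜⬜
❓❓⬛⬛🔴⬜⬜⬜
❓❓⬛⬛⬜⬜⬜⬜
❓❓⬛⬛⬜⬜⬜⬜
❓❓⬛⬛⬜⬜⬜⬜

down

❓❓❓❓❓❓❓❓
❓❓⬛⬛⬛⬛⬛❓
❓❓⬛⬛⬜⬜⬜⬜
❓❓⬛⬛⬜⬜⬜⬜
❓❓⬛⬛🔴⬜⬜⬜
❓❓⬛⬛⬜⬜⬜⬜
❓❓⬛⬛⬜⬜⬜⬜
❓❓⬛⬛⬛⬛⬛⬛

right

❓❓❓❓❓❓❓❓
❓⬛⬛⬛⬛⬛❓❓
❓⬛⬛⬜⬜⬜⬜❓
❓⬛⬛⬜⬜⬜⬜❓
❓⬛⬛⬜🔴⬜⬜⬛
❓⬛⬛⬜⬜⬜⬜⬛
❓⬛⬛⬜⬜⬜⬜⬛
❓⬛⬛⬛⬛⬛⬛⬛

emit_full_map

⬛⬛⬛⬛⬛❓❓
⬛⬛⬜⬜⬜⬜❓
⬛⬛⬜⬜⬜⬜❓
⬛⬛⬜🔴⬜⬜⬛
⬛⬛⬜⬜⬜⬜⬛
⬛⬛⬜⬜⬜⬜⬛
⬛⬛⬛⬛⬛⬛⬛


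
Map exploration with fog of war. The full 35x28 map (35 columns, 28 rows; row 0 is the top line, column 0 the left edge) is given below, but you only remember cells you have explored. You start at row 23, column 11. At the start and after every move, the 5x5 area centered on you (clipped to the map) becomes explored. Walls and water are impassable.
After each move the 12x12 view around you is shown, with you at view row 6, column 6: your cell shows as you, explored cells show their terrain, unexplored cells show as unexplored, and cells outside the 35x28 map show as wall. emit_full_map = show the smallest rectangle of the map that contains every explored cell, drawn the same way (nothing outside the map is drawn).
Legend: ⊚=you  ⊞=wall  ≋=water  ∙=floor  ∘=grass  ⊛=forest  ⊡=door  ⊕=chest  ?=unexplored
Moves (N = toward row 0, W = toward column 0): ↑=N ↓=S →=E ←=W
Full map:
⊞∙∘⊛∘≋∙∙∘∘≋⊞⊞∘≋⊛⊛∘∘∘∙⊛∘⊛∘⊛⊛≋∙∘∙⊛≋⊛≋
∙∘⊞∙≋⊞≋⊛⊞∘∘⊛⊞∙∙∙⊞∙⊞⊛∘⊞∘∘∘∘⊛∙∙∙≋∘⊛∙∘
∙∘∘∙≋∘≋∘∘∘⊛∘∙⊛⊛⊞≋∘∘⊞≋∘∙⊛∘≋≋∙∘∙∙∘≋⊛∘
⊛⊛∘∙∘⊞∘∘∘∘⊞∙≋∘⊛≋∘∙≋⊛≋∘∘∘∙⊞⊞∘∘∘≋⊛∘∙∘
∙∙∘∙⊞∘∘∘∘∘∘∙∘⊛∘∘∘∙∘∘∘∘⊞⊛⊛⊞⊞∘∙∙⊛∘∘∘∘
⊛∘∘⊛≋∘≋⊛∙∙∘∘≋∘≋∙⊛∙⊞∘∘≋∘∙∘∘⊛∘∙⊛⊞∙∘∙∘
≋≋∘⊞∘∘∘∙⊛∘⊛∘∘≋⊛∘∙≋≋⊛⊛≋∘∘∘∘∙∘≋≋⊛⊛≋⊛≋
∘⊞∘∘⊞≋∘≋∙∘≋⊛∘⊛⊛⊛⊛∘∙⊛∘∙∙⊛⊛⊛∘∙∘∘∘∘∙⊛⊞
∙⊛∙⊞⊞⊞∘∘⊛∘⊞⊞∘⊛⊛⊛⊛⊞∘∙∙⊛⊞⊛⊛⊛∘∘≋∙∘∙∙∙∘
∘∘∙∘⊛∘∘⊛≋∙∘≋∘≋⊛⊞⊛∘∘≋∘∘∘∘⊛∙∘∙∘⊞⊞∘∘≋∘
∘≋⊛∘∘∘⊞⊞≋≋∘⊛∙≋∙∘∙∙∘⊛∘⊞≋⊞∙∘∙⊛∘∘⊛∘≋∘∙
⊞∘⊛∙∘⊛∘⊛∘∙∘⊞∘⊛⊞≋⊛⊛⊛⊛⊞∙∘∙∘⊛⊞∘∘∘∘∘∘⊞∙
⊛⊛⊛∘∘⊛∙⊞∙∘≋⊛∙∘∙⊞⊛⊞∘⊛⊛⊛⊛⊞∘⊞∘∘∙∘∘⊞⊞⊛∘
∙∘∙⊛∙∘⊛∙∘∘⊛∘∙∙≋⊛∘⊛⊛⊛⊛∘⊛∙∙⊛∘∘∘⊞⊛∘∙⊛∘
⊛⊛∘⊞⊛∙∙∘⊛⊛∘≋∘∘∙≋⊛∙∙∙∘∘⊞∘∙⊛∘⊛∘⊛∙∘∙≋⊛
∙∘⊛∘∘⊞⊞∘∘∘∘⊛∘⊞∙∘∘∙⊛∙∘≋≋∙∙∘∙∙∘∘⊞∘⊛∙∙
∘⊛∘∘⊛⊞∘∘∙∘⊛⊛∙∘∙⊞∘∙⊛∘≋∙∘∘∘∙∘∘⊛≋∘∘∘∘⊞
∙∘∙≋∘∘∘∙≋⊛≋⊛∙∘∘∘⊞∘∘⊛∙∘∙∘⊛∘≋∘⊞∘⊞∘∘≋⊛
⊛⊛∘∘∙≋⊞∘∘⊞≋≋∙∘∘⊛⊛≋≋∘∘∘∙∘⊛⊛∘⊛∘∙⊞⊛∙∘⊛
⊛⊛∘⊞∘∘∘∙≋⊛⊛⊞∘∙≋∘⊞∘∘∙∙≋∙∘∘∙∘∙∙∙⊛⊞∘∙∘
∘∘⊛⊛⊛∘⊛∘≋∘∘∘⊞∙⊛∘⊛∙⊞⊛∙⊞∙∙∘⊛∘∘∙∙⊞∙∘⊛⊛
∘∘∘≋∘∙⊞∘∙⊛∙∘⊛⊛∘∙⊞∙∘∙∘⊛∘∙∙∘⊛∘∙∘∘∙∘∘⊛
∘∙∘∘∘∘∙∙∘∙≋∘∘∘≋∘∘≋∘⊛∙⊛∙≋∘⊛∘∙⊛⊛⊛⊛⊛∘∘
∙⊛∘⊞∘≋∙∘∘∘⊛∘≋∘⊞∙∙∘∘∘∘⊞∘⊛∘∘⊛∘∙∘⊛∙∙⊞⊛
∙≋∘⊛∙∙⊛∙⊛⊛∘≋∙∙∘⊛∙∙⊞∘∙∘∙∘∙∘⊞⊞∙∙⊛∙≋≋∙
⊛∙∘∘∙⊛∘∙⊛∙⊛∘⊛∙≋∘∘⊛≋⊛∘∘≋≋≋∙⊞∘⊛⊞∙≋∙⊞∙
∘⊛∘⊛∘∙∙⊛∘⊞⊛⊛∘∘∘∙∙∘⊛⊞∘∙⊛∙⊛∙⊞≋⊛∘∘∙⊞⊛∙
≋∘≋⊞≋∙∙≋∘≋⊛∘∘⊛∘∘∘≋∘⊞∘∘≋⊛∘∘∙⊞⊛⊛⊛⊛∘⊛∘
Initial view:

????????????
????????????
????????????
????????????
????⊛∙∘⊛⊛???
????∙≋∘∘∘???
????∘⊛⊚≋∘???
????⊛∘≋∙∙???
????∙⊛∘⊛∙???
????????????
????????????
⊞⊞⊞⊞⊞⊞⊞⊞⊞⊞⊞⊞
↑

????????????
????????????
????????????
????????????
????∘∘∘⊞∙???
????⊛∙∘⊛⊛???
????∙≋⊚∘∘???
????∘⊛∘≋∘???
????⊛∘≋∙∙???
????∙⊛∘⊛∙???
????????????
????????????

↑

????????????
????????????
????????????
????????????
????⊛⊛⊞∘∙???
????∘∘∘⊞∙???
????⊛∙⊚⊛⊛???
????∙≋∘∘∘???
????∘⊛∘≋∘???
????⊛∘≋∙∙???
????∙⊛∘⊛∙???
????????????

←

????????????
????????????
????????????
????????????
????≋⊛⊛⊞∘∙??
????≋∘∘∘⊞∙??
????∙⊛⊚∘⊛⊛??
????∘∙≋∘∘∘??
????∘∘⊛∘≋∘??
?????⊛∘≋∙∙??
?????∙⊛∘⊛∙??
????????????

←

????????????
????????????
????????????
????????????
????∙≋⊛⊛⊞∘∙?
????∘≋∘∘∘⊞∙?
????∘∙⊚∙∘⊛⊛?
????∙∘∙≋∘∘∘?
????∘∘∘⊛∘≋∘?
??????⊛∘≋∙∙?
??????∙⊛∘⊛∙?
????????????

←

????????????
????????????
????????????
????????????
????∘∙≋⊛⊛⊞∘∙
????⊛∘≋∘∘∘⊞∙
????⊞∘⊚⊛∙∘⊛⊛
????∙∙∘∙≋∘∘∘
????∙∘∘∘⊛∘≋∘
???????⊛∘≋∙∙
???????∙⊛∘⊛∙
????????????

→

????????????
????????????
????????????
????????????
???∘∙≋⊛⊛⊞∘∙?
???⊛∘≋∘∘∘⊞∙?
???⊞∘∙⊚∙∘⊛⊛?
???∙∙∘∙≋∘∘∘?
???∙∘∘∘⊛∘≋∘?
??????⊛∘≋∙∙?
??????∙⊛∘⊛∙?
????????????

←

????????????
????????????
????????????
????????????
????∘∙≋⊛⊛⊞∘∙
????⊛∘≋∘∘∘⊞∙
????⊞∘⊚⊛∙∘⊛⊛
????∙∙∘∙≋∘∘∘
????∙∘∘∘⊛∘≋∘
???????⊛∘≋∙∙
???????∙⊛∘⊛∙
????????????

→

????????????
????????????
????????????
????????????
???∘∙≋⊛⊛⊞∘∙?
???⊛∘≋∘∘∘⊞∙?
???⊞∘∙⊚∙∘⊛⊛?
???∙∙∘∙≋∘∘∘?
???∙∘∘∘⊛∘≋∘?
??????⊛∘≋∙∙?
??????∙⊛∘⊛∙?
????????????


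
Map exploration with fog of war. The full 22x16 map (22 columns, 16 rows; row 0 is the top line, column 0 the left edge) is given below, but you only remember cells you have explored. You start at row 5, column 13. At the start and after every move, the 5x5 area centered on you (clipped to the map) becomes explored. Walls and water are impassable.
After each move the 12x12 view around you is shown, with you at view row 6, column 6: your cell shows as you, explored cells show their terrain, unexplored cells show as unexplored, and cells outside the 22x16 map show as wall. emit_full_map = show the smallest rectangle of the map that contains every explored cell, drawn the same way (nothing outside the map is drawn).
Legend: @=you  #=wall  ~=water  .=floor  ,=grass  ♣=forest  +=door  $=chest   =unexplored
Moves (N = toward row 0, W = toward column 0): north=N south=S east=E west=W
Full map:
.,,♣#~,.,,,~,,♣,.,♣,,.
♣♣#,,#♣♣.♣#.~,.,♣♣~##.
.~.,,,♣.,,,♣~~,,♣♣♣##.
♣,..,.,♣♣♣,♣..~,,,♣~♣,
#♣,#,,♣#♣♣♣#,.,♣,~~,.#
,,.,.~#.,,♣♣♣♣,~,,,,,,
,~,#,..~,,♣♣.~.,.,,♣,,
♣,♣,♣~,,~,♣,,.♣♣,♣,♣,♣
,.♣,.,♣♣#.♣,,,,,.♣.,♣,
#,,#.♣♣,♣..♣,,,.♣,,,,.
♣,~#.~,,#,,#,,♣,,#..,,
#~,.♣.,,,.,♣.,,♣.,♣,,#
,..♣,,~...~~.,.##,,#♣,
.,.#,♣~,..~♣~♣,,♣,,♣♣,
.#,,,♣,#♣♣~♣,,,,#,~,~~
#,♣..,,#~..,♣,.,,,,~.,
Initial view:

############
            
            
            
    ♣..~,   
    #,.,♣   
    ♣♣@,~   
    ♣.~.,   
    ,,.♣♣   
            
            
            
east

############
            
            
            
   ♣..~,,   
   #,.,♣,   
   ♣♣♣@~,   
   ♣.~.,.   
   ,,.♣♣,   
            
            
            

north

############
############
            
            
    ~~,,♣   
   ♣..~,,   
   #,.@♣,   
   ♣♣♣,~,   
   ♣.~.,.   
   ,,.♣♣,   
            
            

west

############
############
            
            
    ♣~~,,♣  
    ♣..~,,  
    #,@,♣,  
    ♣♣♣,~,  
    ♣.~.,.  
    ,,.♣♣,  
            
            

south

############
            
            
    ♣~~,,♣  
    ♣..~,,  
    #,.,♣,  
    ♣♣@,~,  
    ♣.~.,.  
    ,,.♣♣,  
            
            
            

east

############
            
            
   ♣~~,,♣   
   ♣..~,,   
   #,.,♣,   
   ♣♣♣@~,   
   ♣.~.,.   
   ,,.♣♣,   
            
            
            

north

############
############
            
            
   ♣~~,,♣   
   ♣..~,,   
   #,.@♣,   
   ♣♣♣,~,   
   ♣.~.,.   
   ,,.♣♣,   
            
            

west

############
############
            
            
    ♣~~,,♣  
    ♣..~,,  
    #,@,♣,  
    ♣♣♣,~,  
    ♣.~.,.  
    ,,.♣♣,  
            
            

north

############
############
############
            
    .~,.,   
    ♣~~,,♣  
    ♣.@~,,  
    #,.,♣,  
    ♣♣♣,~,  
    ♣.~.,.  
    ,,.♣♣,  
            

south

############
############
            
    .~,.,   
    ♣~~,,♣  
    ♣..~,,  
    #,@,♣,  
    ♣♣♣,~,  
    ♣.~.,.  
    ,,.♣♣,  
            
            

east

############
############
            
   .~,.,    
   ♣~~,,♣   
   ♣..~,,   
   #,.@♣,   
   ♣♣♣,~,   
   ♣.~.,.   
   ,,.♣♣,   
            
            

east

############
############
            
  .~,.,     
  ♣~~,,♣♣   
  ♣..~,,,   
  #,.,@,~   
  ♣♣♣,~,,   
  ♣.~.,.,   
  ,,.♣♣,    
            
            

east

############
############
            
 .~,.,      
 ♣~~,,♣♣♣   
 ♣..~,,,♣   
 #,.,♣@~~   
 ♣♣♣,~,,,   
 ♣.~.,.,,   
 ,,.♣♣,     
            
            

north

############
############
############
            
 .~,.,♣♣~   
 ♣~~,,♣♣♣   
 ♣..~,@,♣   
 #,.,♣,~~   
 ♣♣♣,~,,,   
 ♣.~.,.,,   
 ,,.♣♣,     
            

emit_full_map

.~,.,♣♣~
♣~~,,♣♣♣
♣..~,@,♣
#,.,♣,~~
♣♣♣,~,,,
♣.~.,.,,
,,.♣♣,  

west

############
############
############
            
  .~,.,♣♣~  
  ♣~~,,♣♣♣  
  ♣..~@,,♣  
  #,.,♣,~~  
  ♣♣♣,~,,,  
  ♣.~.,.,,  
  ,,.♣♣,    
            

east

############
############
############
            
 .~,.,♣♣~   
 ♣~~,,♣♣♣   
 ♣..~,@,♣   
 #,.,♣,~~   
 ♣♣♣,~,,,   
 ♣.~.,.,,   
 ,,.♣♣,     
            

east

############
############
############
           #
.~,.,♣♣~#  #
♣~~,,♣♣♣#  #
♣..~,,@♣~  #
#,.,♣,~~,  #
♣♣♣,~,,,,  #
♣.~.,.,,   #
,,.♣♣,     #
           #

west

############
############
############
            
 .~,.,♣♣~#  
 ♣~~,,♣♣♣#  
 ♣..~,@,♣~  
 #,.,♣,~~,  
 ♣♣♣,~,,,,  
 ♣.~.,.,,   
 ,,.♣♣,     
            

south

############
############
            
 .~,.,♣♣~#  
 ♣~~,,♣♣♣#  
 ♣..~,,,♣~  
 #,.,♣@~~,  
 ♣♣♣,~,,,,  
 ♣.~.,.,,   
 ,,.♣♣,     
            
            

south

############
            
 .~,.,♣♣~#  
 ♣~~,,♣♣♣#  
 ♣..~,,,♣~  
 #,.,♣,~~,  
 ♣♣♣,~@,,,  
 ♣.~.,.,,   
 ,,.♣♣,♣,   
            
            
            

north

############
############
            
 .~,.,♣♣~#  
 ♣~~,,♣♣♣#  
 ♣..~,,,♣~  
 #,.,♣@~~,  
 ♣♣♣,~,,,,  
 ♣.~.,.,,   
 ,,.♣♣,♣,   
            
            

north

############
############
############
            
 .~,.,♣♣~#  
 ♣~~,,♣♣♣#  
 ♣..~,@,♣~  
 #,.,♣,~~,  
 ♣♣♣,~,,,,  
 ♣.~.,.,,   
 ,,.♣♣,♣,   
            

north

############
############
############
############
    ♣,.,♣   
 .~,.,♣♣~#  
 ♣~~,,@♣♣#  
 ♣..~,,,♣~  
 #,.,♣,~~,  
 ♣♣♣,~,,,,  
 ♣.~.,.,,   
 ,,.♣♣,♣,   

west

############
############
############
############
    ,♣,.,♣  
  .~,.,♣♣~# 
  ♣~~,@♣♣♣# 
  ♣..~,,,♣~ 
  #,.,♣,~~, 
  ♣♣♣,~,,,, 
  ♣.~.,.,,  
  ,,.♣♣,♣,  

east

############
############
############
############
   ,♣,.,♣   
 .~,.,♣♣~#  
 ♣~~,,@♣♣#  
 ♣..~,,,♣~  
 #,.,♣,~~,  
 ♣♣♣,~,,,,  
 ♣.~.,.,,   
 ,,.♣♣,♣,   

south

############
############
############
   ,♣,.,♣   
 .~,.,♣♣~#  
 ♣~~,,♣♣♣#  
 ♣..~,@,♣~  
 #,.,♣,~~,  
 ♣♣♣,~,,,,  
 ♣.~.,.,,   
 ,,.♣♣,♣,   
            

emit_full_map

  ,♣,.,♣ 
.~,.,♣♣~#
♣~~,,♣♣♣#
♣..~,@,♣~
#,.,♣,~~,
♣♣♣,~,,,,
♣.~.,.,, 
,,.♣♣,♣, 

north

############
############
############
############
   ,♣,.,♣   
 .~,.,♣♣~#  
 ♣~~,,@♣♣#  
 ♣..~,,,♣~  
 #,.,♣,~~,  
 ♣♣♣,~,,,,  
 ♣.~.,.,,   
 ,,.♣♣,♣,   

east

############
############
############
############
  ,♣,.,♣,  #
.~,.,♣♣~#  #
♣~~,,♣@♣#  #
♣..~,,,♣~  #
#,.,♣,~~,  #
♣♣♣,~,,,,  #
♣.~.,.,,   #
,,.♣♣,♣,   #

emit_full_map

  ,♣,.,♣,
.~,.,♣♣~#
♣~~,,♣@♣#
♣..~,,,♣~
#,.,♣,~~,
♣♣♣,~,,,,
♣.~.,.,, 
,,.♣♣,♣, 


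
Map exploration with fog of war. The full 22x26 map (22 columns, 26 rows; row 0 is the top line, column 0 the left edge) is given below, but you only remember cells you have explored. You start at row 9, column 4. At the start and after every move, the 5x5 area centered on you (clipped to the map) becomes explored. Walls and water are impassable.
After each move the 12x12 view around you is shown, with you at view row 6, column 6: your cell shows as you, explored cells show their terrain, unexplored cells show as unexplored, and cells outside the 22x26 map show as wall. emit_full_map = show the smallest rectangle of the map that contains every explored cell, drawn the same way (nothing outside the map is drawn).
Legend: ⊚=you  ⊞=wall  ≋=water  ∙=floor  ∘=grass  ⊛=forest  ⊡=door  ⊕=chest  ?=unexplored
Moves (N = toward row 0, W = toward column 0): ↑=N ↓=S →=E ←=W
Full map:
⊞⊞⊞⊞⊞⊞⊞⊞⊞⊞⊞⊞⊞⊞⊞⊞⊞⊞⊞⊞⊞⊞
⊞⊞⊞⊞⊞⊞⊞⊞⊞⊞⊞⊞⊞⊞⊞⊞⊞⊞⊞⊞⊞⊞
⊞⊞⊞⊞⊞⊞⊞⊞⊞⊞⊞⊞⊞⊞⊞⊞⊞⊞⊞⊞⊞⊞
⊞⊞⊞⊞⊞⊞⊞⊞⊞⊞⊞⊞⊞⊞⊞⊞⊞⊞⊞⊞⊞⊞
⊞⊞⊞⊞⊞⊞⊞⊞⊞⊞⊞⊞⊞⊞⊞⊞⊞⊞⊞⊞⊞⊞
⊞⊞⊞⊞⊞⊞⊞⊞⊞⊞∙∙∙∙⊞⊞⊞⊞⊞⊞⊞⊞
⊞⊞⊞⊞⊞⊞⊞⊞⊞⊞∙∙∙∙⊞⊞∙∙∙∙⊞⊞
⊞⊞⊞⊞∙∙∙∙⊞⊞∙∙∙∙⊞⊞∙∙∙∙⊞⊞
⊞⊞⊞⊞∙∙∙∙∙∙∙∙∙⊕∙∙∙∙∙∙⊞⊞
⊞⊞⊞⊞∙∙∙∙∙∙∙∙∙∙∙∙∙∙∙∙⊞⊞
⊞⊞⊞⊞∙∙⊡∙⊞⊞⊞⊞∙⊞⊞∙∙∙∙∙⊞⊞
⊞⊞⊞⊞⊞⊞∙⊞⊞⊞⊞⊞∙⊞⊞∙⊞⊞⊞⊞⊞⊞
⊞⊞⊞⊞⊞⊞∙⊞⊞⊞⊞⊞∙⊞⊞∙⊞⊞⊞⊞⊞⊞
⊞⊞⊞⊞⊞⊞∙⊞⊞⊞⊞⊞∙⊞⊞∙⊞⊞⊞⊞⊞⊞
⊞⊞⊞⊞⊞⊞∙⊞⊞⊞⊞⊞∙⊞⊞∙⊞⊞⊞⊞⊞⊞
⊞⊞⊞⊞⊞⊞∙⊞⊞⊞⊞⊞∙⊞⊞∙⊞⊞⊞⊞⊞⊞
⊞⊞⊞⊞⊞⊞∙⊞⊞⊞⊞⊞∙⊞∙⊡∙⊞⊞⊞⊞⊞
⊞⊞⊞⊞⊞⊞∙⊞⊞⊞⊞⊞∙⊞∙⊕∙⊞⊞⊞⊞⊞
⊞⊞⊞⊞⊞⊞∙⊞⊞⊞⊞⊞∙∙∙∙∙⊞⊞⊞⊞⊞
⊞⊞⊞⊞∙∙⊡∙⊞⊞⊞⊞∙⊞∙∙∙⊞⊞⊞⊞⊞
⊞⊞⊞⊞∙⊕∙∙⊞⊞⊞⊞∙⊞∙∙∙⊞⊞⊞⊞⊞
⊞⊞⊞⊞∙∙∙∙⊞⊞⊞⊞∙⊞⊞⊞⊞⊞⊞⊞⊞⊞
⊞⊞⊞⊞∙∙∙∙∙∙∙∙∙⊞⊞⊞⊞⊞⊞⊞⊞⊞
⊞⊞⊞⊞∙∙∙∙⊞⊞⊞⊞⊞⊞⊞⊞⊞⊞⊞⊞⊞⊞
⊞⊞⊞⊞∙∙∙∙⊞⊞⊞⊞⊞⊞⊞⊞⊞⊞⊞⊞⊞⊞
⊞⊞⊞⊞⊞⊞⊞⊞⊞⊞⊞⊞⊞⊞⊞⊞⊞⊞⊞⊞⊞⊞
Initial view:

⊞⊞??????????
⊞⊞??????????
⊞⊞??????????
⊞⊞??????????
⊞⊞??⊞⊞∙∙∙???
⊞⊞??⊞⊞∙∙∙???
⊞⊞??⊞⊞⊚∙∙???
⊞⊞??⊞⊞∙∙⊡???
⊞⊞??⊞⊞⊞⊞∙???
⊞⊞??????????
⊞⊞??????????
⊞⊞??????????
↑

⊞⊞??????????
⊞⊞??????????
⊞⊞??????????
⊞⊞??????????
⊞⊞??⊞⊞⊞⊞⊞???
⊞⊞??⊞⊞∙∙∙???
⊞⊞??⊞⊞⊚∙∙???
⊞⊞??⊞⊞∙∙∙???
⊞⊞??⊞⊞∙∙⊡???
⊞⊞??⊞⊞⊞⊞∙???
⊞⊞??????????
⊞⊞??????????

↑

⊞⊞??????????
⊞⊞??????????
⊞⊞??????????
⊞⊞??????????
⊞⊞??⊞⊞⊞⊞⊞???
⊞⊞??⊞⊞⊞⊞⊞???
⊞⊞??⊞⊞⊚∙∙???
⊞⊞??⊞⊞∙∙∙???
⊞⊞??⊞⊞∙∙∙???
⊞⊞??⊞⊞∙∙⊡???
⊞⊞??⊞⊞⊞⊞∙???
⊞⊞??????????

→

⊞???????????
⊞???????????
⊞???????????
⊞???????????
⊞??⊞⊞⊞⊞⊞⊞???
⊞??⊞⊞⊞⊞⊞⊞???
⊞??⊞⊞∙⊚∙∙???
⊞??⊞⊞∙∙∙∙???
⊞??⊞⊞∙∙∙∙???
⊞??⊞⊞∙∙⊡????
⊞??⊞⊞⊞⊞∙????
⊞???????????

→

????????????
????????????
????????????
????????????
??⊞⊞⊞⊞⊞⊞⊞???
??⊞⊞⊞⊞⊞⊞⊞???
??⊞⊞∙∙⊚∙⊞???
??⊞⊞∙∙∙∙∙???
??⊞⊞∙∙∙∙∙???
??⊞⊞∙∙⊡?????
??⊞⊞⊞⊞∙?????
????????????

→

????????????
????????????
????????????
????????????
?⊞⊞⊞⊞⊞⊞⊞⊞???
?⊞⊞⊞⊞⊞⊞⊞⊞???
?⊞⊞∙∙∙⊚⊞⊞???
?⊞⊞∙∙∙∙∙∙???
?⊞⊞∙∙∙∙∙∙???
?⊞⊞∙∙⊡??????
?⊞⊞⊞⊞∙??????
????????????

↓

????????????
????????????
????????????
?⊞⊞⊞⊞⊞⊞⊞⊞???
?⊞⊞⊞⊞⊞⊞⊞⊞???
?⊞⊞∙∙∙∙⊞⊞???
?⊞⊞∙∙∙⊚∙∙???
?⊞⊞∙∙∙∙∙∙???
?⊞⊞∙∙⊡∙⊞⊞???
?⊞⊞⊞⊞∙??????
????????????
????????????

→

????????????
????????????
????????????
⊞⊞⊞⊞⊞⊞⊞⊞????
⊞⊞⊞⊞⊞⊞⊞⊞∙???
⊞⊞∙∙∙∙⊞⊞∙???
⊞⊞∙∙∙∙⊚∙∙???
⊞⊞∙∙∙∙∙∙∙???
⊞⊞∙∙⊡∙⊞⊞⊞???
⊞⊞⊞⊞∙???????
????????????
????????????

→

????????????
????????????
????????????
⊞⊞⊞⊞⊞⊞⊞?????
⊞⊞⊞⊞⊞⊞⊞∙∙???
⊞∙∙∙∙⊞⊞∙∙???
⊞∙∙∙∙∙⊚∙∙???
⊞∙∙∙∙∙∙∙∙???
⊞∙∙⊡∙⊞⊞⊞⊞???
⊞⊞⊞∙????????
????????????
????????????

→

????????????
????????????
????????????
⊞⊞⊞⊞⊞⊞??????
⊞⊞⊞⊞⊞⊞∙∙∙???
∙∙∙∙⊞⊞∙∙∙???
∙∙∙∙∙∙⊚∙∙???
∙∙∙∙∙∙∙∙∙???
∙∙⊡∙⊞⊞⊞⊞∙???
⊞⊞∙?????????
????????????
????????????

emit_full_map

⊞⊞⊞⊞⊞⊞⊞⊞???
⊞⊞⊞⊞⊞⊞⊞⊞∙∙∙
⊞⊞∙∙∙∙⊞⊞∙∙∙
⊞⊞∙∙∙∙∙∙⊚∙∙
⊞⊞∙∙∙∙∙∙∙∙∙
⊞⊞∙∙⊡∙⊞⊞⊞⊞∙
⊞⊞⊞⊞∙??????

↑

????????????
????????????
????????????
????????????
⊞⊞⊞⊞⊞⊞∙∙∙???
⊞⊞⊞⊞⊞⊞∙∙∙???
∙∙∙∙⊞⊞⊚∙∙???
∙∙∙∙∙∙∙∙∙???
∙∙∙∙∙∙∙∙∙???
∙∙⊡∙⊞⊞⊞⊞∙???
⊞⊞∙?????????
????????????

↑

????????????
????????????
????????????
????????????
????⊞⊞⊞⊞⊞???
⊞⊞⊞⊞⊞⊞∙∙∙???
⊞⊞⊞⊞⊞⊞⊚∙∙???
∙∙∙∙⊞⊞∙∙∙???
∙∙∙∙∙∙∙∙∙???
∙∙∙∙∙∙∙∙∙???
∙∙⊡∙⊞⊞⊞⊞∙???
⊞⊞∙?????????

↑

⊞⊞⊞⊞⊞⊞⊞⊞⊞⊞⊞⊞
????????????
????????????
????????????
????⊞⊞⊞⊞⊞???
????⊞⊞⊞⊞⊞???
⊞⊞⊞⊞⊞⊞⊚∙∙???
⊞⊞⊞⊞⊞⊞∙∙∙???
∙∙∙∙⊞⊞∙∙∙???
∙∙∙∙∙∙∙∙∙???
∙∙∙∙∙∙∙∙∙???
∙∙⊡∙⊞⊞⊞⊞∙???

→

⊞⊞⊞⊞⊞⊞⊞⊞⊞⊞⊞⊞
????????????
????????????
????????????
???⊞⊞⊞⊞⊞⊞???
???⊞⊞⊞⊞⊞⊞???
⊞⊞⊞⊞⊞∙⊚∙∙???
⊞⊞⊞⊞⊞∙∙∙∙???
∙∙∙⊞⊞∙∙∙∙???
∙∙∙∙∙∙∙∙????
∙∙∙∙∙∙∙∙????
∙⊡∙⊞⊞⊞⊞∙????

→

⊞⊞⊞⊞⊞⊞⊞⊞⊞⊞⊞⊞
????????????
????????????
????????????
??⊞⊞⊞⊞⊞⊞⊞???
??⊞⊞⊞⊞⊞⊞⊞???
⊞⊞⊞⊞∙∙⊚∙⊞???
⊞⊞⊞⊞∙∙∙∙⊞???
∙∙⊞⊞∙∙∙∙⊞???
∙∙∙∙∙∙∙?????
∙∙∙∙∙∙∙?????
⊡∙⊞⊞⊞⊞∙?????

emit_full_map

??????⊞⊞⊞⊞⊞⊞⊞
??????⊞⊞⊞⊞⊞⊞⊞
⊞⊞⊞⊞⊞⊞⊞⊞∙∙⊚∙⊞
⊞⊞⊞⊞⊞⊞⊞⊞∙∙∙∙⊞
⊞⊞∙∙∙∙⊞⊞∙∙∙∙⊞
⊞⊞∙∙∙∙∙∙∙∙∙??
⊞⊞∙∙∙∙∙∙∙∙∙??
⊞⊞∙∙⊡∙⊞⊞⊞⊞∙??
⊞⊞⊞⊞∙????????

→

⊞⊞⊞⊞⊞⊞⊞⊞⊞⊞⊞⊞
????????????
????????????
????????????
?⊞⊞⊞⊞⊞⊞⊞⊞???
?⊞⊞⊞⊞⊞⊞⊞⊞???
⊞⊞⊞∙∙∙⊚⊞⊞???
⊞⊞⊞∙∙∙∙⊞⊞???
∙⊞⊞∙∙∙∙⊞⊞???
∙∙∙∙∙∙??????
∙∙∙∙∙∙??????
∙⊞⊞⊞⊞∙??????

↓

????????????
????????????
????????????
?⊞⊞⊞⊞⊞⊞⊞⊞???
?⊞⊞⊞⊞⊞⊞⊞⊞???
⊞⊞⊞∙∙∙∙⊞⊞???
⊞⊞⊞∙∙∙⊚⊞⊞???
∙⊞⊞∙∙∙∙⊞⊞???
∙∙∙∙∙∙⊕∙∙???
∙∙∙∙∙∙??????
∙⊞⊞⊞⊞∙??????
????????????

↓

????????????
????????????
?⊞⊞⊞⊞⊞⊞⊞⊞???
?⊞⊞⊞⊞⊞⊞⊞⊞???
⊞⊞⊞∙∙∙∙⊞⊞???
⊞⊞⊞∙∙∙∙⊞⊞???
∙⊞⊞∙∙∙⊚⊞⊞???
∙∙∙∙∙∙⊕∙∙???
∙∙∙∙∙∙∙∙∙???
∙⊞⊞⊞⊞∙??????
????????????
????????????

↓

????????????
?⊞⊞⊞⊞⊞⊞⊞⊞???
?⊞⊞⊞⊞⊞⊞⊞⊞???
⊞⊞⊞∙∙∙∙⊞⊞???
⊞⊞⊞∙∙∙∙⊞⊞???
∙⊞⊞∙∙∙∙⊞⊞???
∙∙∙∙∙∙⊚∙∙???
∙∙∙∙∙∙∙∙∙???
∙⊞⊞⊞⊞∙⊞⊞∙???
????????????
????????????
????????????

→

????????????
⊞⊞⊞⊞⊞⊞⊞⊞????
⊞⊞⊞⊞⊞⊞⊞⊞????
⊞⊞∙∙∙∙⊞⊞????
⊞⊞∙∙∙∙⊞⊞∙???
⊞⊞∙∙∙∙⊞⊞∙???
∙∙∙∙∙⊕⊚∙∙???
∙∙∙∙∙∙∙∙∙???
⊞⊞⊞⊞∙⊞⊞∙∙???
????????????
????????????
????????????

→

????????????
⊞⊞⊞⊞⊞⊞⊞?????
⊞⊞⊞⊞⊞⊞⊞?????
⊞∙∙∙∙⊞⊞?????
⊞∙∙∙∙⊞⊞∙∙???
⊞∙∙∙∙⊞⊞∙∙???
∙∙∙∙⊕∙⊚∙∙???
∙∙∙∙∙∙∙∙∙???
⊞⊞⊞∙⊞⊞∙∙∙???
????????????
????????????
????????????

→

????????????
⊞⊞⊞⊞⊞⊞??????
⊞⊞⊞⊞⊞⊞??????
∙∙∙∙⊞⊞??????
∙∙∙∙⊞⊞∙∙∙???
∙∙∙∙⊞⊞∙∙∙???
∙∙∙⊕∙∙⊚∙∙???
∙∙∙∙∙∙∙∙∙???
⊞⊞∙⊞⊞∙∙∙∙???
????????????
????????????
????????????

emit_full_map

??????⊞⊞⊞⊞⊞⊞⊞⊞???
??????⊞⊞⊞⊞⊞⊞⊞⊞???
⊞⊞⊞⊞⊞⊞⊞⊞∙∙∙∙⊞⊞???
⊞⊞⊞⊞⊞⊞⊞⊞∙∙∙∙⊞⊞∙∙∙
⊞⊞∙∙∙∙⊞⊞∙∙∙∙⊞⊞∙∙∙
⊞⊞∙∙∙∙∙∙∙∙∙⊕∙∙⊚∙∙
⊞⊞∙∙∙∙∙∙∙∙∙∙∙∙∙∙∙
⊞⊞∙∙⊡∙⊞⊞⊞⊞∙⊞⊞∙∙∙∙
⊞⊞⊞⊞∙????????????

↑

????????????
????????????
⊞⊞⊞⊞⊞⊞??????
⊞⊞⊞⊞⊞⊞??????
∙∙∙∙⊞⊞⊞⊞⊞???
∙∙∙∙⊞⊞∙∙∙???
∙∙∙∙⊞⊞⊚∙∙???
∙∙∙⊕∙∙∙∙∙???
∙∙∙∙∙∙∙∙∙???
⊞⊞∙⊞⊞∙∙∙∙???
????????????
????????????

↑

????????????
????????????
????????????
⊞⊞⊞⊞⊞⊞??????
⊞⊞⊞⊞⊞⊞⊞⊞⊞???
∙∙∙∙⊞⊞⊞⊞⊞???
∙∙∙∙⊞⊞⊚∙∙???
∙∙∙∙⊞⊞∙∙∙???
∙∙∙⊕∙∙∙∙∙???
∙∙∙∙∙∙∙∙∙???
⊞⊞∙⊞⊞∙∙∙∙???
????????????

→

???????????⊞
???????????⊞
???????????⊞
⊞⊞⊞⊞⊞??????⊞
⊞⊞⊞⊞⊞⊞⊞⊞⊞??⊞
∙∙∙⊞⊞⊞⊞⊞⊞??⊞
∙∙∙⊞⊞∙⊚∙∙??⊞
∙∙∙⊞⊞∙∙∙∙??⊞
∙∙⊕∙∙∙∙∙∙??⊞
∙∙∙∙∙∙∙∙???⊞
⊞∙⊞⊞∙∙∙∙???⊞
???????????⊞

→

??????????⊞⊞
??????????⊞⊞
??????????⊞⊞
⊞⊞⊞⊞??????⊞⊞
⊞⊞⊞⊞⊞⊞⊞⊞⊞?⊞⊞
∙∙⊞⊞⊞⊞⊞⊞⊞?⊞⊞
∙∙⊞⊞∙∙⊚∙⊞?⊞⊞
∙∙⊞⊞∙∙∙∙⊞?⊞⊞
∙⊕∙∙∙∙∙∙⊞?⊞⊞
∙∙∙∙∙∙∙???⊞⊞
∙⊞⊞∙∙∙∙???⊞⊞
??????????⊞⊞

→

?????????⊞⊞⊞
?????????⊞⊞⊞
?????????⊞⊞⊞
⊞⊞⊞??????⊞⊞⊞
⊞⊞⊞⊞⊞⊞⊞⊞⊞⊞⊞⊞
∙⊞⊞⊞⊞⊞⊞⊞⊞⊞⊞⊞
∙⊞⊞∙∙∙⊚⊞⊞⊞⊞⊞
∙⊞⊞∙∙∙∙⊞⊞⊞⊞⊞
⊕∙∙∙∙∙∙⊞⊞⊞⊞⊞
∙∙∙∙∙∙???⊞⊞⊞
⊞⊞∙∙∙∙???⊞⊞⊞
?????????⊞⊞⊞

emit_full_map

??????⊞⊞⊞⊞⊞⊞⊞⊞??????
??????⊞⊞⊞⊞⊞⊞⊞⊞⊞⊞⊞⊞⊞⊞
⊞⊞⊞⊞⊞⊞⊞⊞∙∙∙∙⊞⊞⊞⊞⊞⊞⊞⊞
⊞⊞⊞⊞⊞⊞⊞⊞∙∙∙∙⊞⊞∙∙∙⊚⊞⊞
⊞⊞∙∙∙∙⊞⊞∙∙∙∙⊞⊞∙∙∙∙⊞⊞
⊞⊞∙∙∙∙∙∙∙∙∙⊕∙∙∙∙∙∙⊞⊞
⊞⊞∙∙∙∙∙∙∙∙∙∙∙∙∙∙∙???
⊞⊞∙∙⊡∙⊞⊞⊞⊞∙⊞⊞∙∙∙∙???
⊞⊞⊞⊞∙???????????????


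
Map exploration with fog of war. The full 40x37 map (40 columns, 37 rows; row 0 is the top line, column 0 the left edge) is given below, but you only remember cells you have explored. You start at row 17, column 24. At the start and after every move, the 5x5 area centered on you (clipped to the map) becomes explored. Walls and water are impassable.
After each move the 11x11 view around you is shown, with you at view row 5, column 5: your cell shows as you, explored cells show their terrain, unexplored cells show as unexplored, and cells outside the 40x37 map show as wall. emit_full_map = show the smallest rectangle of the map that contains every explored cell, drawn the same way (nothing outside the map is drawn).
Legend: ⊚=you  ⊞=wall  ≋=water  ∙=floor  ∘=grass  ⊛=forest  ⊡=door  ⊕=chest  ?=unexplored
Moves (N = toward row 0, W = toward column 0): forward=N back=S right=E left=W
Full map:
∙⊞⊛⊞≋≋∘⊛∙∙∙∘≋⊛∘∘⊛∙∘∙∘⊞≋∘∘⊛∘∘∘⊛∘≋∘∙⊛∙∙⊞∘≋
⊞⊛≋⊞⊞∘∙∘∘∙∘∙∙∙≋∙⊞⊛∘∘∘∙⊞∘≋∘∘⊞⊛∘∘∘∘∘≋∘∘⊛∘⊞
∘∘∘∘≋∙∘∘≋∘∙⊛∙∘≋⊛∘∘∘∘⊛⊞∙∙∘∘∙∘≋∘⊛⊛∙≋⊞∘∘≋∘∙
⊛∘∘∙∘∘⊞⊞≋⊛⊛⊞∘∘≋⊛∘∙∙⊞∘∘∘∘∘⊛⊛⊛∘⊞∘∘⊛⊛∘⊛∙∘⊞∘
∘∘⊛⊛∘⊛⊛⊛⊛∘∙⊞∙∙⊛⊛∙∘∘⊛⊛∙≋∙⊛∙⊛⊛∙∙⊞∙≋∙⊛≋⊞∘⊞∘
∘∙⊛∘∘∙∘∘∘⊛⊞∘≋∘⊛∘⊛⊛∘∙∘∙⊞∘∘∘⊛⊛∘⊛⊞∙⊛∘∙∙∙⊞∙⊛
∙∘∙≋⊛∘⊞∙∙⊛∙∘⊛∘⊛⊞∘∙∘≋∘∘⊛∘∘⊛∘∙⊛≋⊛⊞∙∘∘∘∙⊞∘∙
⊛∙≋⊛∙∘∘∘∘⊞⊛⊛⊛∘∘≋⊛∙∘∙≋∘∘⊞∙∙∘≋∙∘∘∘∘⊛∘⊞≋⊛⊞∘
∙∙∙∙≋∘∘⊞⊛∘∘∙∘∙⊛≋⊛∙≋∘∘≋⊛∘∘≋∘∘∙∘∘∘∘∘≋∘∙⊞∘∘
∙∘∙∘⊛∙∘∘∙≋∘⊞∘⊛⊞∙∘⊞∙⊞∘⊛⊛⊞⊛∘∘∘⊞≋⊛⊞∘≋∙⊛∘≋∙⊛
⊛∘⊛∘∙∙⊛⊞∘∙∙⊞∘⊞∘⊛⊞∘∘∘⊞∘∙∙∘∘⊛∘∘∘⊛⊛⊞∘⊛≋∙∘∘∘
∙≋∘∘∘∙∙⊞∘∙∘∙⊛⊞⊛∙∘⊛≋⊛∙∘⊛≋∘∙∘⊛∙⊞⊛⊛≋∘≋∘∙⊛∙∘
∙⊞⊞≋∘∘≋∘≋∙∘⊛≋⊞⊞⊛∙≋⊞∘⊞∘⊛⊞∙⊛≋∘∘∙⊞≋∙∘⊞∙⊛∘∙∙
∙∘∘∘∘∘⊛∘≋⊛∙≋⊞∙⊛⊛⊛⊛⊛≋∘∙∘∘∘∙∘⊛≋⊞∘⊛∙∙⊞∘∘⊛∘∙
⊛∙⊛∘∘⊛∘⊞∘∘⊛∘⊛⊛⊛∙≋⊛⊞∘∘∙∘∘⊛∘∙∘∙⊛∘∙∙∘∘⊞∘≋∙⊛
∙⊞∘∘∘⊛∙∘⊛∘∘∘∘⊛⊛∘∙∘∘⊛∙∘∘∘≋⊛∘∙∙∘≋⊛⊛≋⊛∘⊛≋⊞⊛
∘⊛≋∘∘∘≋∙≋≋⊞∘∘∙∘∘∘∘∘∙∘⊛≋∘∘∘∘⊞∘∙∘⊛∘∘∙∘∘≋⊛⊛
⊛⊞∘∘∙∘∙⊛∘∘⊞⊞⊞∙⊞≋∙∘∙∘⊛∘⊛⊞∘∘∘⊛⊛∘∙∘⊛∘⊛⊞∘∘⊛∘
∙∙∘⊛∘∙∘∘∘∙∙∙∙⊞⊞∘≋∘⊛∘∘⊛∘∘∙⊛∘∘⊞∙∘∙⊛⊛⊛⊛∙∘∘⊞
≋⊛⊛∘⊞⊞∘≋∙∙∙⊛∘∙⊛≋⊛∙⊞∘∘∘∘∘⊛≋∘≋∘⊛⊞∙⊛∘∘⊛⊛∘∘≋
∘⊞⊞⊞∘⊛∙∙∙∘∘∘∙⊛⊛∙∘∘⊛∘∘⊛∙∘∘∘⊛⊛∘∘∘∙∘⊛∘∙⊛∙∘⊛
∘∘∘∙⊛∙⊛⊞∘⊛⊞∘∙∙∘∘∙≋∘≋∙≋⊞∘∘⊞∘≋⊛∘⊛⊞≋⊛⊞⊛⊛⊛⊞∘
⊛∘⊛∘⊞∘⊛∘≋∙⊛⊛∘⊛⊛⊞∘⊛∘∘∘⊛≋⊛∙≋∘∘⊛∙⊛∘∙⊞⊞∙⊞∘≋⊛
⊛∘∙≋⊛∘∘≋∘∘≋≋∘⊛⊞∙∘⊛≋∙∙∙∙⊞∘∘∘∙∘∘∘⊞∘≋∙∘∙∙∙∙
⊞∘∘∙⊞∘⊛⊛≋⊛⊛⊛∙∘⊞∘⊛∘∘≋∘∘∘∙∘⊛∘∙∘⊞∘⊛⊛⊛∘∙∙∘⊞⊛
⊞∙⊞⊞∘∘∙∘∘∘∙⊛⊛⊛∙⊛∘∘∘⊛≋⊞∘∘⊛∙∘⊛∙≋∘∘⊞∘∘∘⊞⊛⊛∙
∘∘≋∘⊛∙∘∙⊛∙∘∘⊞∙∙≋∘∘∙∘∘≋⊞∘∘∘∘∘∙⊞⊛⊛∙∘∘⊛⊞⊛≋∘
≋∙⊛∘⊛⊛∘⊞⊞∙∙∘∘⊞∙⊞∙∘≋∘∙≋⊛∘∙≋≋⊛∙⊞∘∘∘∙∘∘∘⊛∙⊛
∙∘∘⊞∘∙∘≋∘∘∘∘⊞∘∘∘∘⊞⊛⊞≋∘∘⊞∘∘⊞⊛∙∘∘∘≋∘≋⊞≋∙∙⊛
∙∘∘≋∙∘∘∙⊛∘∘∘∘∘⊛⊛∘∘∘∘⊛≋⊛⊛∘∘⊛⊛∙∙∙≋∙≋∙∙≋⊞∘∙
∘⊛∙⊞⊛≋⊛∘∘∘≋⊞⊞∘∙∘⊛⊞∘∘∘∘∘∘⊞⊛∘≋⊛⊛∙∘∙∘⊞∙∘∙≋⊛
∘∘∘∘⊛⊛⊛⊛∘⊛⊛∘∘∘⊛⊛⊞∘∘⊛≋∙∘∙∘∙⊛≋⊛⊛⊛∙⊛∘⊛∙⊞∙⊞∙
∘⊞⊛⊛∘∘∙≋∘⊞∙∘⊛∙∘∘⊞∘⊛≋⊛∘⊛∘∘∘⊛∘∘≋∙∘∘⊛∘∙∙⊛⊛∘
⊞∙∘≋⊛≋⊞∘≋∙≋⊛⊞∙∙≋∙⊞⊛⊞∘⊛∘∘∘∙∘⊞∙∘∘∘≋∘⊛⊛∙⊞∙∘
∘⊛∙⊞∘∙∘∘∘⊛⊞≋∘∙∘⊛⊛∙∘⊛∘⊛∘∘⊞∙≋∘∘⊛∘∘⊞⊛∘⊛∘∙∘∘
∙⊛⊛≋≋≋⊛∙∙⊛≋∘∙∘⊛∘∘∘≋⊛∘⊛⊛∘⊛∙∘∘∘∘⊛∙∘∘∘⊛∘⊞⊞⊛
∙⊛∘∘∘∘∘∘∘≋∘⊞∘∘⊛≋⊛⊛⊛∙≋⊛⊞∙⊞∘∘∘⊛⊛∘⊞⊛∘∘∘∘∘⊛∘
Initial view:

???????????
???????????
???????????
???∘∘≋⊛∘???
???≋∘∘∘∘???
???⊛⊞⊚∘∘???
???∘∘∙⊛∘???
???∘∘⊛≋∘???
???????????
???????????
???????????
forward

???????????
???????????
???????????
???∘∘⊛∘∙???
???∘∘≋⊛∘???
???≋∘⊚∘∘???
???⊛⊞∘∘∘???
???∘∘∙⊛∘???
???∘∘⊛≋∘???
???????????
???????????

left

???????????
???????????
???????????
???∙∘∘⊛∘∙??
???∘∘∘≋⊛∘??
???⊛≋⊚∘∘∘??
???∘⊛⊞∘∘∘??
???⊛∘∘∙⊛∘??
????∘∘⊛≋∘??
???????????
???????????

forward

???????????
???????????
???????????
???∙∘∘∘∙???
???∙∘∘⊛∘∙??
???∘∘⊚≋⊛∘??
???⊛≋∘∘∘∘??
???∘⊛⊞∘∘∘??
???⊛∘∘∙⊛∘??
????∘∘⊛≋∘??
???????????

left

???????????
???????????
???????????
???∘∙∘∘∘∙??
???∘∙∘∘⊛∘∙?
???∙∘⊚∘≋⊛∘?
???∘⊛≋∘∘∘∘?
???⊛∘⊛⊞∘∘∘?
????⊛∘∘∙⊛∘?
?????∘∘⊛≋∘?
???????????

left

???????????
???????????
???????????
???≋∘∙∘∘∘∙?
???∘∘∙∘∘⊛∘∙
???⊛∙⊚∘∘≋⊛∘
???∙∘⊛≋∘∘∘∘
???∘⊛∘⊛⊞∘∘∘
?????⊛∘∘∙⊛∘
??????∘∘⊛≋∘
???????????

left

???????????
???????????
???????????
???⊛≋∘∙∘∘∘∙
???⊞∘∘∙∘∘⊛∘
???∘⊛⊚∘∘∘≋⊛
???∘∙∘⊛≋∘∘∘
???∙∘⊛∘⊛⊞∘∘
??????⊛∘∘∙⊛
???????∘∘⊛≋
???????????

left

???????????
???????????
???????????
???⊛⊛≋∘∙∘∘∘
???⊛⊞∘∘∙∘∘⊛
???∘∘⊚∙∘∘∘≋
???∘∘∙∘⊛≋∘∘
???∘∙∘⊛∘⊛⊞∘
???????⊛∘∘∙
????????∘∘⊛
???????????

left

???????????
???????????
???????????
???⊛⊛⊛≋∘∙∘∘
???≋⊛⊞∘∘∙∘∘
???∙∘⊚⊛∙∘∘∘
???∘∘∘∙∘⊛≋∘
???∙∘∙∘⊛∘⊛⊞
????????⊛∘∘
?????????∘∘
???????????

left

???????????
???????????
???????????
???⊛⊛⊛⊛≋∘∙∘
???∙≋⊛⊞∘∘∙∘
???∘∙⊚∘⊛∙∘∘
???∘∘∘∘∙∘⊛≋
???≋∙∘∙∘⊛∘⊛
?????????⊛∘
??????????∘
???????????

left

???????????
???????????
???????????
???⊛⊛⊛⊛⊛≋∘∙
???⊛∙≋⊛⊞∘∘∙
???⊛∘⊚∘∘⊛∙∘
???∘∘∘∘∘∙∘⊛
???⊞≋∙∘∙∘⊛∘
??????????⊛
???????????
???????????

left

???????????
???????????
???????????
???∙⊛⊛⊛⊛⊛≋∘
???⊛⊛∙≋⊛⊞∘∘
???⊛⊛⊚∙∘∘⊛∙
???∙∘∘∘∘∘∙∘
???∙⊞≋∙∘∙∘⊛
???????????
???????????
???????????

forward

???????????
???????????
???????????
???⊞⊞⊛∙≋???
???∙⊛⊛⊛⊛⊛≋∘
???⊛⊛⊚≋⊛⊞∘∘
???⊛⊛∘∙∘∘⊛∙
???∙∘∘∘∘∘∙∘
???∙⊞≋∙∘∙∘⊛
???????????
???????????

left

???????????
???????????
???????????
???≋⊞⊞⊛∙≋??
???⊞∙⊛⊛⊛⊛⊛≋
???⊛⊛⊚∙≋⊛⊞∘
???∘⊛⊛∘∙∘∘⊛
???∘∙∘∘∘∘∘∙
????∙⊞≋∙∘∙∘
???????????
???????????

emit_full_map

≋⊞⊞⊛∙≋?????????
⊞∙⊛⊛⊛⊛⊛≋∘∙∘∘∘∙?
⊛⊛⊚∙≋⊛⊞∘∘∙∘∘⊛∘∙
∘⊛⊛∘∙∘∘⊛∙∘∘∘≋⊛∘
∘∙∘∘∘∘∘∙∘⊛≋∘∘∘∘
?∙⊞≋∙∘∙∘⊛∘⊛⊞∘∘∘
?????????⊛∘∘∙⊛∘
??????????∘∘⊛≋∘

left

???????????
???????????
???????????
???⊛≋⊞⊞⊛∙≋?
???≋⊞∙⊛⊛⊛⊛⊛
???∘⊛⊚⊛∙≋⊛⊞
???∘∘⊛⊛∘∙∘∘
???∘∘∙∘∘∘∘∘
?????∙⊞≋∙∘∙
???????????
???????????

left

???????????
???????????
???????????
???∘⊛≋⊞⊞⊛∙≋
???∙≋⊞∙⊛⊛⊛⊛
???⊛∘⊚⊛⊛∙≋⊛
???∘∘∘⊛⊛∘∙∘
???⊞∘∘∙∘∘∘∘
??????∙⊞≋∙∘
???????????
???????????

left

???????????
???????????
???????????
???∙∘⊛≋⊞⊞⊛∙
???⊛∙≋⊞∙⊛⊛⊛
???∘⊛⊚⊛⊛⊛∙≋
???∘∘∘∘⊛⊛∘∙
???≋⊞∘∘∙∘∘∘
???????∙⊞≋∙
???????????
???????????

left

???????????
???????????
???????????
???≋∙∘⊛≋⊞⊞⊛
???≋⊛∙≋⊞∙⊛⊛
???∘∘⊚∘⊛⊛⊛∙
???⊛∘∘∘∘⊛⊛∘
???≋≋⊞∘∘∙∘∘
????????∙⊞≋
???????????
???????????

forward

???????????
???????????
???????????
???∘∙∘∙⊛???
???≋∙∘⊛≋⊞⊞⊛
???≋⊛⊚≋⊞∙⊛⊛
???∘∘⊛∘⊛⊛⊛∙
???⊛∘∘∘∘⊛⊛∘
???≋≋⊞∘∘∙∘∘
????????∙⊞≋
???????????

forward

???????????
???????????
???????????
???∘∙∙⊞∘???
???∘∙∘∙⊛???
???≋∙⊚⊛≋⊞⊞⊛
???≋⊛∙≋⊞∙⊛⊛
???∘∘⊛∘⊛⊛⊛∙
???⊛∘∘∘∘⊛⊛∘
???≋≋⊞∘∘∙∘∘
????????∙⊞≋

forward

???????????
???????????
???????????
???∙≋∘⊞∘???
???∘∙∙⊞∘???
???∘∙⊚∙⊛???
???≋∙∘⊛≋⊞⊞⊛
???≋⊛∙≋⊞∙⊛⊛
???∘∘⊛∘⊛⊛⊛∙
???⊛∘∘∘∘⊛⊛∘
???≋≋⊞∘∘∙∘∘

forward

???????????
???????????
???????????
???⊛∘∘∙∘???
???∙≋∘⊞∘???
???∘∙⊚⊞∘???
???∘∙∘∙⊛???
???≋∙∘⊛≋⊞⊞⊛
???≋⊛∙≋⊞∙⊛⊛
???∘∘⊛∘⊛⊛⊛∙
???⊛∘∘∘∘⊛⊛∘

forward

???????????
???????????
???????????
???∘⊞⊛⊛⊛???
???⊛∘∘∙∘???
???∙≋⊚⊞∘???
???∘∙∙⊞∘???
???∘∙∘∙⊛???
???≋∙∘⊛≋⊞⊞⊛
???≋⊛∙≋⊞∙⊛⊛
???∘∘⊛∘⊛⊛⊛∙

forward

???????????
???????????
???????????
???∙⊛∙∘⊛???
???∘⊞⊛⊛⊛???
???⊛∘⊚∙∘???
???∙≋∘⊞∘???
???∘∙∙⊞∘???
???∘∙∘∙⊛???
???≋∙∘⊛≋⊞⊞⊛
???≋⊛∙≋⊞∙⊛⊛

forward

???????????
???????????
???????????
???∘⊛⊞∘≋???
???∙⊛∙∘⊛???
???∘⊞⊚⊛⊛???
???⊛∘∘∙∘???
???∙≋∘⊞∘???
???∘∙∙⊞∘???
???∘∙∘∙⊛???
???≋∙∘⊛≋⊞⊞⊛

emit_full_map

∘⊛⊞∘≋??????????????
∙⊛∙∘⊛??????????????
∘⊞⊚⊛⊛??????????????
⊛∘∘∙∘??????????????
∙≋∘⊞∘??????????????
∘∙∙⊞∘??????????????
∘∙∘∙⊛??????????????
≋∙∘⊛≋⊞⊞⊛∙≋?????????
≋⊛∙≋⊞∙⊛⊛⊛⊛⊛≋∘∙∘∘∘∙?
∘∘⊛∘⊛⊛⊛∙≋⊛⊞∘∘∙∘∘⊛∘∙
⊛∘∘∘∘⊛⊛∘∙∘∘⊛∙∘∘∘≋⊛∘
≋≋⊞∘∘∙∘∘∘∘∘∙∘⊛≋∘∘∘∘
?????∙⊞≋∙∘∙∘⊛∘⊛⊞∘∘∘
?????????????⊛∘∘∙⊛∘
??????????????∘∘⊛≋∘

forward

???????????
???????????
???????????
???⊛∘∙⊞∙???
???∘⊛⊞∘≋???
???∙⊛⊚∘⊛???
???∘⊞⊛⊛⊛???
???⊛∘∘∙∘???
???∙≋∘⊞∘???
???∘∙∙⊞∘???
???∘∙∘∙⊛???

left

???????????
???????????
???????????
???⊛⊛∘∙⊞∙??
???∘∘⊛⊞∘≋??
???∙∙⊚∙∘⊛??
???∘∘⊞⊛⊛⊛??
???⊞⊛∘∘∙∘??
????∙≋∘⊞∘??
????∘∙∙⊞∘??
????∘∙∘∙⊛??

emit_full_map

⊛⊛∘∙⊞∙??????????????
∘∘⊛⊞∘≋??????????????
∙∙⊚∙∘⊛??????????????
∘∘⊞⊛⊛⊛??????????????
⊞⊛∘∘∙∘??????????????
?∙≋∘⊞∘??????????????
?∘∙∙⊞∘??????????????
?∘∙∘∙⊛??????????????
?≋∙∘⊛≋⊞⊞⊛∙≋?????????
?≋⊛∙≋⊞∙⊛⊛⊛⊛⊛≋∘∙∘∘∘∙?
?∘∘⊛∘⊛⊛⊛∙≋⊛⊞∘∘∙∘∘⊛∘∙
?⊛∘∘∘∘⊛⊛∘∙∘∘⊛∙∘∘∘≋⊛∘
?≋≋⊞∘∘∙∘∘∘∘∘∙∘⊛≋∘∘∘∘
??????∙⊞≋∙∘∙∘⊛∘⊛⊞∘∘∘
??????????????⊛∘∘∙⊛∘
???????????????∘∘⊛≋∘
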